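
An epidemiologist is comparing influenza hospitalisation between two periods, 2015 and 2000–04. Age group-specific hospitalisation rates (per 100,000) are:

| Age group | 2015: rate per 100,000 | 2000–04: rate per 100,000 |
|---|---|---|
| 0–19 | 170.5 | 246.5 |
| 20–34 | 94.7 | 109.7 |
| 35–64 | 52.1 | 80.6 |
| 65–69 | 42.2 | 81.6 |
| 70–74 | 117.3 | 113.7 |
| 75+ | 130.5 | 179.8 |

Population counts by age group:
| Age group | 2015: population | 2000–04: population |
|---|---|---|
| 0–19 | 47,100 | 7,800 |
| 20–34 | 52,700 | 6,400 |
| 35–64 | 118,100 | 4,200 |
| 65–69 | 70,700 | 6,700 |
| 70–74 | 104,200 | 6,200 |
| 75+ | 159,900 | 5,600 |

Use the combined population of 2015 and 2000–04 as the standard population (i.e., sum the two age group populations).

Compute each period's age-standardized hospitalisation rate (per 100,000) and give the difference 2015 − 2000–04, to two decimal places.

Combined standard total = 589,600; weights = 0.0931, 0.1002, 0.2074, 0.1313, 0.1872, 0.2807.
2015: 0.0931×170.5 + 0.1002×94.7 + 0.2074×52.1 + 0.1313×42.2 + 0.1872×117.3 + 0.2807×130.5 = 100.3104 per 100,000.
2000–04: 0.0931×246.5 + 0.1002×109.7 + 0.2074×80.6 + 0.1313×81.6 + 0.1872×113.7 + 0.2807×179.8 = 133.1389 per 100,000.
Difference = 100.3104 − 133.1389 = -32.8286.

-32.83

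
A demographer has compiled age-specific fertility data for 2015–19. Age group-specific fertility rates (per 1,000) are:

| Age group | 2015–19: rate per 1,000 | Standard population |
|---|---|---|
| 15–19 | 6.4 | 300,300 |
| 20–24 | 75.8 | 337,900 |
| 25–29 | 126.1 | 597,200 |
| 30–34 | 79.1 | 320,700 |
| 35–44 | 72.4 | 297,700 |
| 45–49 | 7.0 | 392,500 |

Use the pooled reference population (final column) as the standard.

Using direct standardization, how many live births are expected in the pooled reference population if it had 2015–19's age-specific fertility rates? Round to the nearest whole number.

Expected live births = Σ (standard pop × age-specific rate ÷ 1,000)
= 300,300×6.4/1,000 + 337,900×75.8/1,000 + 597,200×126.1/1,000 + 320,700×79.1/1,000 + 297,700×72.4/1,000 + 392,500×7.0/1,000
= 1921.92 + 25612.82 + 75306.92 + 25367.37 + 21553.48 + 2747.50 = 152510.01.

152510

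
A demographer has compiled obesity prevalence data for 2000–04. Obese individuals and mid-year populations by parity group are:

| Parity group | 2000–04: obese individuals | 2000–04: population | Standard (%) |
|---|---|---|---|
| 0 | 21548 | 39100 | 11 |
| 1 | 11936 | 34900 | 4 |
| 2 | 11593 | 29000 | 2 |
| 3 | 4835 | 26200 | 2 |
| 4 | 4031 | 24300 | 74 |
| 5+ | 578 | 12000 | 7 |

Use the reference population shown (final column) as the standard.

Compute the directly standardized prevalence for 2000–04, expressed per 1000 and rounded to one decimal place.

212.1

Parity-specific rates per 1000 for 2000–04: 551.100, 342.006, 399.759, 184.542, 165.885, 48.167.
Standard weights: 0.11, 0.04, 0.02, 0.02, 0.74, 0.07.
Standardized rate: 0.1100×551.100 + 0.0400×342.006 + 0.0200×399.759 + 0.0200×184.542 + 0.7400×165.885 + 0.0700×48.167 = 212.1136 per 1000.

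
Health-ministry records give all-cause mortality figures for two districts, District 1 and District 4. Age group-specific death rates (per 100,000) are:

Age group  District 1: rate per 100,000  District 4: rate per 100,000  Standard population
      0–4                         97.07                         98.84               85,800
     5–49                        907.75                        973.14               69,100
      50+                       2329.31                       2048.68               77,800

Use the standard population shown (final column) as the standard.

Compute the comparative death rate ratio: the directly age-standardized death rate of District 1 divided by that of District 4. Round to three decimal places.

Standard total = 232,700; weights = 0.3687, 0.2969, 0.3343.
District 1: 0.3687×97.07 + 0.2969×907.75 + 0.3343×2329.31 = 1084.1188 per 100,000.
District 4: 0.3687×98.84 + 0.2969×973.14 + 0.3343×2048.68 = 1010.3642 per 100,000.
Ratio = 1084.1188 ÷ 1010.3642 = 1.07300.

1.073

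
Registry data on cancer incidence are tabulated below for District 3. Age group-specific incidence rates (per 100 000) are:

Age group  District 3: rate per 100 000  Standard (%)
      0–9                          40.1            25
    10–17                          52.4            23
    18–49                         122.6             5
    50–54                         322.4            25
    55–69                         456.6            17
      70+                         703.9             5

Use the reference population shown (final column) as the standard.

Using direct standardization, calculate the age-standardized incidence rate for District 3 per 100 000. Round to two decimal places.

221.62

Standard weights: 0.25, 0.23, 0.05, 0.25, 0.17, 0.05.
Standardized rate: 0.2500×40.1 + 0.2300×52.4 + 0.0500×122.6 + 0.2500×322.4 + 0.1700×456.6 + 0.0500×703.9 = 221.6240 per 100 000.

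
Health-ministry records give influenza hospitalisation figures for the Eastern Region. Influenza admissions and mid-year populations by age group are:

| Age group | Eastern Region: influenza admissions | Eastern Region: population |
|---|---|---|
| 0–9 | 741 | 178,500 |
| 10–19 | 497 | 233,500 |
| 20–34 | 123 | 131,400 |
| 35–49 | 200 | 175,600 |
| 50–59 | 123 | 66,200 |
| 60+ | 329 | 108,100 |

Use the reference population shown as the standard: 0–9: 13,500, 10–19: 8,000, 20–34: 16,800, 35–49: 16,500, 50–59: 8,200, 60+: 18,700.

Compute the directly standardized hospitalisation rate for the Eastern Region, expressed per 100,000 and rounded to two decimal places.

220.00

Age-specific rates per 100,000 for the Eastern Region: 415.13, 212.85, 93.61, 113.90, 185.80, 304.35.
Standard total = 81,700; weights = 0.1652, 0.0979, 0.2056, 0.2020, 0.1004, 0.2289.
Standardized rate: 0.1652×415.13 + 0.0979×212.85 + 0.2056×93.61 + 0.2020×113.90 + 0.1004×185.80 + 0.2289×304.35 = 219.9967 per 100,000.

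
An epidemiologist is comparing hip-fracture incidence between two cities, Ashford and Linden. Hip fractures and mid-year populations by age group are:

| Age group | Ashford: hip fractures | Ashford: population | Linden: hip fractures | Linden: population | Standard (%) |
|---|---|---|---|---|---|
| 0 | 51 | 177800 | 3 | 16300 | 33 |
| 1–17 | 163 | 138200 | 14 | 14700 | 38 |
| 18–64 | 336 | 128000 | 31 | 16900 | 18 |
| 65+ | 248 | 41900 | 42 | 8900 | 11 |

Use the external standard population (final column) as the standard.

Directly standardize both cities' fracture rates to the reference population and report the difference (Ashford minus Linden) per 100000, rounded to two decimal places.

Age-specific rates per 100000 for Ashford: 28.68, 117.95, 262.50, 591.89.
For Linden: 18.40, 95.24, 183.43, 471.91.
Standard weights: 0.33, 0.38, 0.18, 0.11.
Ashford: 0.3300×28.68 + 0.3800×117.95 + 0.1800×262.50 + 0.1100×591.89 = 166.6422 per 100000.
Linden: 0.3300×18.40 + 0.3800×95.24 + 0.1800×183.43 + 0.1100×471.91 = 127.1920 per 100000.
Difference = 166.6422 − 127.1920 = 39.4502.

39.45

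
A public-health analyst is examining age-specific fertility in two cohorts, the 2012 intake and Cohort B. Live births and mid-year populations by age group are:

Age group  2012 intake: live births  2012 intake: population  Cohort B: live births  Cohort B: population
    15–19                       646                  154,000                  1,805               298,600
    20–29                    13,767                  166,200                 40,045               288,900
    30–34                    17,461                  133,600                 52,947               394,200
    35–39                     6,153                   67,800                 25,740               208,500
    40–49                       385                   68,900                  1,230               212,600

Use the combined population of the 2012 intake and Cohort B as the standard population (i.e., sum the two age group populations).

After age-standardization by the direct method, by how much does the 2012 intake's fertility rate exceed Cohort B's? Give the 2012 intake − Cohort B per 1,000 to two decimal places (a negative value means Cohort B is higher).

-18.67

Age-specific rates per 1,000 for the 2012 intake: 4.195, 82.834, 130.696, 90.752, 5.588.
For Cohort B: 6.045, 138.612, 134.315, 123.453, 5.786.
Combined standard total = 1,993,300; weights = 0.2271, 0.2283, 0.2648, 0.1386, 0.1412.
The 2012 intake: 0.2271×4.195 + 0.2283×82.834 + 0.2648×130.696 + 0.1386×90.752 + 0.1412×5.588 = 67.8400 per 1,000.
Cohort B: 0.2271×6.045 + 0.2283×138.612 + 0.2648×134.315 + 0.1386×123.453 + 0.1412×5.786 = 86.5141 per 1,000.
Difference = 67.8400 − 86.5141 = -18.6740.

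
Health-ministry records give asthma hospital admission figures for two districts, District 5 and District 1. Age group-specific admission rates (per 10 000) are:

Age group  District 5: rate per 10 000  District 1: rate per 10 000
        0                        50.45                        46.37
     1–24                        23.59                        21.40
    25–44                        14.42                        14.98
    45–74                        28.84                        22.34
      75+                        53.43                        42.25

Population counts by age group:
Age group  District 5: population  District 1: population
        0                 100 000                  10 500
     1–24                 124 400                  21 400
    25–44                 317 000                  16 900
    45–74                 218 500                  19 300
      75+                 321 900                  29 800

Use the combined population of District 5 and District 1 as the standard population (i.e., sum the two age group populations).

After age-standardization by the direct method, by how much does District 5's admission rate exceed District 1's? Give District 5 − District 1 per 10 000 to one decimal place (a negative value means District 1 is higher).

5.1

Combined standard total = 1 179 700; weights = 0.0937, 0.1236, 0.2830, 0.2016, 0.2981.
District 5: 0.0937×50.45 + 0.1236×23.59 + 0.2830×14.42 + 0.2016×28.84 + 0.2981×53.43 = 33.4648 per 10 000.
District 1: 0.0937×46.37 + 0.1236×21.40 + 0.2830×14.98 + 0.2016×22.34 + 0.2981×42.25 = 28.3272 per 10 000.
Difference = 33.4648 − 28.3272 = 5.1376.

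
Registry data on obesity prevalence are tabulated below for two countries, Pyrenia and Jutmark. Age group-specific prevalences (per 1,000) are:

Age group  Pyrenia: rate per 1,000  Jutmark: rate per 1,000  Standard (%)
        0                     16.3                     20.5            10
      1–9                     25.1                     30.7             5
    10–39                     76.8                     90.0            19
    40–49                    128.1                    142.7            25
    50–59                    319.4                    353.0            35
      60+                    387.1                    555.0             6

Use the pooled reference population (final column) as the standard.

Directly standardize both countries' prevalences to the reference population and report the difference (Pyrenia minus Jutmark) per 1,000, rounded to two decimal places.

-28.69

Standard weights: 0.10, 0.05, 0.19, 0.25, 0.35, 0.06.
Pyrenia: 0.1000×16.3 + 0.0500×25.1 + 0.1900×76.8 + 0.2500×128.1 + 0.3500×319.4 + 0.0600×387.1 = 184.5180 per 1,000.
Jutmark: 0.1000×20.5 + 0.0500×30.7 + 0.1900×90.0 + 0.2500×142.7 + 0.3500×353.0 + 0.0600×555.0 = 213.2100 per 1,000.
Difference = 184.5180 − 213.2100 = -28.6920.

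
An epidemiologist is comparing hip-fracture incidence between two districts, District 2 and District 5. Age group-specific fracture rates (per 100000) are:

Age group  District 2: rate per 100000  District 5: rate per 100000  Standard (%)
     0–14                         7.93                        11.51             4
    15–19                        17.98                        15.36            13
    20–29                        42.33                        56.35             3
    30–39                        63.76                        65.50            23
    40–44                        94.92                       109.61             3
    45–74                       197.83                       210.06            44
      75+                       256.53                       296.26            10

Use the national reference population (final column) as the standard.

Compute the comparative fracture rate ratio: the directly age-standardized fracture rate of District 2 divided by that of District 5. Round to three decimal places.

0.928

Standard weights: 0.04, 0.13, 0.03, 0.23, 0.03, 0.44, 0.10.
District 2: 0.0400×7.93 + 0.1300×17.98 + 0.0300×42.33 + 0.2300×63.76 + 0.0300×94.92 + 0.4400×197.83 + 0.1000×256.53 = 134.1351 per 100000.
District 5: 0.0400×11.51 + 0.1300×15.36 + 0.0300×56.35 + 0.2300×65.50 + 0.0300×109.61 + 0.4400×210.06 + 0.1000×296.26 = 144.5534 per 100000.
Ratio = 134.1351 ÷ 144.5534 = 0.92793.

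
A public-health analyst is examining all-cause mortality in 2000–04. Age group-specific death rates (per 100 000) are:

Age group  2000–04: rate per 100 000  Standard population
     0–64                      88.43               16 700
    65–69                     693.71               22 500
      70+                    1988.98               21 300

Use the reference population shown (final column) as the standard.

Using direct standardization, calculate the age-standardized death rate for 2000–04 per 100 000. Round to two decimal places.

982.65

Standard total = 60 500; weights = 0.2760, 0.3719, 0.3521.
Standardized rate: 0.2760×88.43 + 0.3719×693.71 + 0.3521×1988.98 = 982.6534 per 100 000.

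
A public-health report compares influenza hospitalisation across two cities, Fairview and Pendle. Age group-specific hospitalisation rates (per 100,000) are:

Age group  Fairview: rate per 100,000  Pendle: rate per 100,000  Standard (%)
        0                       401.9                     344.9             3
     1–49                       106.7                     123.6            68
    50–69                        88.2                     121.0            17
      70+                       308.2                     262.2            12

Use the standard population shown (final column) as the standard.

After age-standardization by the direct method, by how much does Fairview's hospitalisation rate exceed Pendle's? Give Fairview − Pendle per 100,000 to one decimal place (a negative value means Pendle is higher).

-9.8

Standard weights: 0.03, 0.68, 0.17, 0.12.
Fairview: 0.0300×401.9 + 0.6800×106.7 + 0.1700×88.2 + 0.1200×308.2 = 136.5910 per 100,000.
Pendle: 0.0300×344.9 + 0.6800×123.6 + 0.1700×121.0 + 0.1200×262.2 = 146.4290 per 100,000.
Difference = 136.5910 − 146.4290 = -9.8380.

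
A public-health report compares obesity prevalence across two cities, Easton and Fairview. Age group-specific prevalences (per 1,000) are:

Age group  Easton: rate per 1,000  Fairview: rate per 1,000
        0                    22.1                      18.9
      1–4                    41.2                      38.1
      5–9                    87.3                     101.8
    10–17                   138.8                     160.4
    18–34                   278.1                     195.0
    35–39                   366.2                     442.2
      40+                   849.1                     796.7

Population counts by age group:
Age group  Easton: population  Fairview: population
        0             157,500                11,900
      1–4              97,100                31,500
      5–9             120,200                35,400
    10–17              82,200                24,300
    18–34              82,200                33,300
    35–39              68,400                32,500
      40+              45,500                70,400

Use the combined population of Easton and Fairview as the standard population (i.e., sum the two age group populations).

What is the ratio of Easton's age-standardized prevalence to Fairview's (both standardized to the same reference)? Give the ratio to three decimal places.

Combined standard total = 892,400; weights = 0.1898, 0.1441, 0.1744, 0.1193, 0.1294, 0.1131, 0.1299.
Easton: 0.1898×22.1 + 0.1441×41.2 + 0.1744×87.3 + 0.1193×138.8 + 0.1294×278.1 + 0.1131×366.2 + 0.1299×849.1 = 229.5932 per 1,000.
Fairview: 0.1898×18.9 + 0.1441×38.1 + 0.1744×101.8 + 0.1193×160.4 + 0.1294×195.0 + 0.1131×442.2 + 0.1299×796.7 = 224.6773 per 1,000.
Ratio = 229.5932 ÷ 224.6773 = 1.02188.

1.022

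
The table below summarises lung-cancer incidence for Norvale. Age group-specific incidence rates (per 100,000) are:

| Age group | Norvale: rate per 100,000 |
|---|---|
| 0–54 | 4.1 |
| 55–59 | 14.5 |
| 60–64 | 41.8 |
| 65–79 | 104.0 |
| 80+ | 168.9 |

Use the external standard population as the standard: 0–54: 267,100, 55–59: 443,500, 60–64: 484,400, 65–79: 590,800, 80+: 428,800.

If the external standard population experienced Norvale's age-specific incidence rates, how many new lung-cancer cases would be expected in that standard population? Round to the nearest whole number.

Expected new lung-cancer cases = Σ (standard pop × age-specific rate ÷ 100,000)
= 267,100×4.1/100,000 + 443,500×14.5/100,000 + 484,400×41.8/100,000 + 590,800×104.0/100,000 + 428,800×168.9/100,000
= 10.95 + 64.31 + 202.48 + 614.43 + 724.24 = 1616.41.

1616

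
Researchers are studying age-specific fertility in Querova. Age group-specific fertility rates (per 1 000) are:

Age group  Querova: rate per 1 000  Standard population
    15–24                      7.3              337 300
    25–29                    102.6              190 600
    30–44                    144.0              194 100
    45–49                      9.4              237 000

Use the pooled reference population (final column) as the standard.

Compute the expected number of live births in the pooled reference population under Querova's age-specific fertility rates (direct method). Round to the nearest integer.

52196

Expected live births = Σ (standard pop × age-specific rate ÷ 1 000)
= 337 300×7.3/1 000 + 190 600×102.6/1 000 + 194 100×144.0/1 000 + 237 000×9.4/1 000
= 2462.29 + 19555.56 + 27950.40 + 2227.80 = 52196.05.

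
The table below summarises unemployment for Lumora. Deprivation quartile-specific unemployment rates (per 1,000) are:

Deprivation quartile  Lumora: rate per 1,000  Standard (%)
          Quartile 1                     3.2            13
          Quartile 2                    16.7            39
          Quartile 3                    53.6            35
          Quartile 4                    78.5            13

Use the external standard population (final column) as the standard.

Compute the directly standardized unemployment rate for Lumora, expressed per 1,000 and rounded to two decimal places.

Standard weights: 0.13, 0.39, 0.35, 0.13.
Standardized rate: 0.1300×3.2 + 0.3900×16.7 + 0.3500×53.6 + 0.1300×78.5 = 35.8940 per 1,000.

35.89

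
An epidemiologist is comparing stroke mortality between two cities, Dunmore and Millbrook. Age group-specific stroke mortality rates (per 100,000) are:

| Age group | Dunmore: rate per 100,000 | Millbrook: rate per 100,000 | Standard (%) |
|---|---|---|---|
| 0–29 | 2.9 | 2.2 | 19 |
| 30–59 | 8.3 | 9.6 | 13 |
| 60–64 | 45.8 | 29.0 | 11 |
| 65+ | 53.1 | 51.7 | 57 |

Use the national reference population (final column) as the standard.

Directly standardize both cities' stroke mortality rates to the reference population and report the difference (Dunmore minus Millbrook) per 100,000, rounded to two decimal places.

Standard weights: 0.19, 0.13, 0.11, 0.57.
Dunmore: 0.1900×2.9 + 0.1300×8.3 + 0.1100×45.8 + 0.5700×53.1 = 36.9350 per 100,000.
Millbrook: 0.1900×2.2 + 0.1300×9.6 + 0.1100×29.0 + 0.5700×51.7 = 34.3250 per 100,000.
Difference = 36.9350 − 34.3250 = 2.6100.

2.61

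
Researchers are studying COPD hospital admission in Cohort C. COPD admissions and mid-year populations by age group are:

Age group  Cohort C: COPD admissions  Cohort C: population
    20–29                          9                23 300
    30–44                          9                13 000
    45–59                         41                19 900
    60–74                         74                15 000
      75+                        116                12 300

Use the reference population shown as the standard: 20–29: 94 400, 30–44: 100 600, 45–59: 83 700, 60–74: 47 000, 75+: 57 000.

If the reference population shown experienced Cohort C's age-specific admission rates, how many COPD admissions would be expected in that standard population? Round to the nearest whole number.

1048

Age-specific rates per 10 000 for Cohort C: 3.86, 6.92, 20.60, 49.33, 94.31.
Expected COPD admissions = Σ (standard pop × age-specific rate ÷ 10 000)
= 94 400×3.86/10 000 + 100 600×6.92/10 000 + 83 700×20.60/10 000 + 47 000×49.33/10 000 + 57 000×94.31/10 000
= 36.46 + 69.65 + 172.45 + 231.87 + 537.56 = 1047.98.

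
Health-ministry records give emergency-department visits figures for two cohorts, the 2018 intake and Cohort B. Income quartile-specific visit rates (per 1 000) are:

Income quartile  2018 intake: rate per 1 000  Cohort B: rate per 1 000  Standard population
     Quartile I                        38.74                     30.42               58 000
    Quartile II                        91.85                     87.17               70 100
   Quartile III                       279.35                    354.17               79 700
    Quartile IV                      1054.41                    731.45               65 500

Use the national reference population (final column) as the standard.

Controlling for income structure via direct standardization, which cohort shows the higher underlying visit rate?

Standard total = 273 300; weights = 0.2122, 0.2565, 0.2916, 0.2397.
The 2018 intake: 0.2122×38.74 + 0.2565×91.85 + 0.2916×279.35 + 0.2397×1054.41 = 365.9482 per 1 000.
Cohort B: 0.2122×30.42 + 0.2565×87.17 + 0.2916×354.17 + 0.2397×731.45 = 307.3996 per 1 000.

2018 intake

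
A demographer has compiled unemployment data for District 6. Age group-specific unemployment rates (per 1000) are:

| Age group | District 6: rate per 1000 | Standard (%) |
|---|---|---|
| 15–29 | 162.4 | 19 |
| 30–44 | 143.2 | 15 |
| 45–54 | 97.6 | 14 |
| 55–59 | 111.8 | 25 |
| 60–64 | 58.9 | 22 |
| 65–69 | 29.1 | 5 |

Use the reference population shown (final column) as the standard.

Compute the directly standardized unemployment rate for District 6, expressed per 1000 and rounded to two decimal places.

Standard weights: 0.19, 0.15, 0.14, 0.25, 0.22, 0.05.
Standardized rate: 0.1900×162.4 + 0.1500×143.2 + 0.1400×97.6 + 0.2500×111.8 + 0.2200×58.9 + 0.0500×29.1 = 108.3630 per 1000.

108.36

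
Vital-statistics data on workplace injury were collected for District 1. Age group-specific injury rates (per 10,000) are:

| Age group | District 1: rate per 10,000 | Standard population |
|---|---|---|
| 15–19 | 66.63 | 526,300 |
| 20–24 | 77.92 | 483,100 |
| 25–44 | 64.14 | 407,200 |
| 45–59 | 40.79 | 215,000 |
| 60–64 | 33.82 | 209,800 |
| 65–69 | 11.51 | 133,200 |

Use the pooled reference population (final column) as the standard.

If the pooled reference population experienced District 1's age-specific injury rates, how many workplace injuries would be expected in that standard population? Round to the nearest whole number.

11623

Expected workplace injuries = Σ (standard pop × age-specific rate ÷ 10,000)
= 526,300×66.63/10,000 + 483,100×77.92/10,000 + 407,200×64.14/10,000 + 215,000×40.79/10,000 + 209,800×33.82/10,000 + 133,200×11.51/10,000
= 3506.74 + 3764.32 + 2611.78 + 876.99 + 709.54 + 153.31 = 11622.67.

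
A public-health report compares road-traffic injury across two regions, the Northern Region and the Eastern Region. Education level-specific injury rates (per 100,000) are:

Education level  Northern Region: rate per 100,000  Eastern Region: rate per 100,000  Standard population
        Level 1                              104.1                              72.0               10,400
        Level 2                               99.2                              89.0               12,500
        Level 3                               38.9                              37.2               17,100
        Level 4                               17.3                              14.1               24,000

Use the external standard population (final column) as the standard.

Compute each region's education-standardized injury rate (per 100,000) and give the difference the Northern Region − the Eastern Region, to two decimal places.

Standard total = 64,000; weights = 0.1625, 0.1953, 0.2672, 0.3750.
The Northern Region: 0.1625×104.1 + 0.1953×99.2 + 0.2672×38.9 + 0.3750×17.3 = 53.1723 per 100,000.
The Eastern Region: 0.1625×72.0 + 0.1953×89.0 + 0.2672×37.2 + 0.3750×14.1 = 44.3097 per 100,000.
Difference = 53.1723 − 44.3097 = 8.8627.

8.86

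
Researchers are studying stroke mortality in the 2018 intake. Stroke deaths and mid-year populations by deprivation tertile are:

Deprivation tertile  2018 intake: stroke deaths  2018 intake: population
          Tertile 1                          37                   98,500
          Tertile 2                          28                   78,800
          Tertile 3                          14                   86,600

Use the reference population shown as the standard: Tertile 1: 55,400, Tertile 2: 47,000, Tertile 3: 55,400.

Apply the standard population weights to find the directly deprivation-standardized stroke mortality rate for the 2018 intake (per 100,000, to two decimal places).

29.45

Deprivation-specific rates per 100,000 for the 2018 intake: 37.56, 35.53, 16.17.
Standard total = 157,800; weights = 0.3511, 0.2978, 0.3511.
Standardized rate: 0.3511×37.56 + 0.2978×35.53 + 0.3511×16.17 = 29.4466 per 100,000.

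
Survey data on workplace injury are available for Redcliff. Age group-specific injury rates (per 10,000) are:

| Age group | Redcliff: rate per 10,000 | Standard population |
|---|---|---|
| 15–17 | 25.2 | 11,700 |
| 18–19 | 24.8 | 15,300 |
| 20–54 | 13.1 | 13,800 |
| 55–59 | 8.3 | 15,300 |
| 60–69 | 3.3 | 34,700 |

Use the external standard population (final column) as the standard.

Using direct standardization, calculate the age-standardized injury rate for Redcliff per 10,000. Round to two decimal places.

Standard total = 90,800; weights = 0.1289, 0.1685, 0.1520, 0.1685, 0.3822.
Standardized rate: 0.1289×25.2 + 0.1685×24.8 + 0.1520×13.1 + 0.1685×8.3 + 0.3822×3.3 = 12.0767 per 10,000.

12.08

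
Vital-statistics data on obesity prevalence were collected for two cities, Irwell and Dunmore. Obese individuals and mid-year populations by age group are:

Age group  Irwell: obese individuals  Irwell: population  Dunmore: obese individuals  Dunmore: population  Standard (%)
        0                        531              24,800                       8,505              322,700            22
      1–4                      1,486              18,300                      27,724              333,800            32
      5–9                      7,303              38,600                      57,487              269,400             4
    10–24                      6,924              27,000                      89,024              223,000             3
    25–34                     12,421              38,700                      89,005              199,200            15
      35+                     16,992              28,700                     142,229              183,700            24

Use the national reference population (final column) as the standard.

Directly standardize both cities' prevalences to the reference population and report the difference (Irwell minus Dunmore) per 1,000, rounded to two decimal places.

Age-specific rates per 1,000 for Irwell: 21.411, 81.202, 189.197, 256.444, 320.956, 592.056.
For Dunmore: 26.356, 83.056, 213.389, 399.211, 446.812, 774.246.
Standard weights: 0.22, 0.32, 0.04, 0.03, 0.15, 0.24.
Irwell: 0.2200×21.411 + 0.3200×81.202 + 0.0400×189.197 + 0.0300×256.444 + 0.1500×320.956 + 0.2400×592.056 = 236.1932 per 1,000.
Dunmore: 0.2200×26.356 + 0.3200×83.056 + 0.0400×213.389 + 0.0300×399.211 + 0.1500×446.812 + 0.2400×774.246 = 305.7289 per 1,000.
Difference = 236.1932 − 305.7289 = -69.5357.

-69.54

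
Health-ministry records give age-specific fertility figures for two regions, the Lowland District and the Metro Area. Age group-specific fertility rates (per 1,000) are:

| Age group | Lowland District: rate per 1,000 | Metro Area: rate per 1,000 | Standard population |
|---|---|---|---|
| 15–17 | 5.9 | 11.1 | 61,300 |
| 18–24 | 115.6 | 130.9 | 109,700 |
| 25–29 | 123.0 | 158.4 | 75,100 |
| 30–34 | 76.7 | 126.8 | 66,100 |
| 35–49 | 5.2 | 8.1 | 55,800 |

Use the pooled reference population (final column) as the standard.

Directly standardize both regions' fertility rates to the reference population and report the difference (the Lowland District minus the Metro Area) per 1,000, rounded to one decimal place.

-22.1

Standard total = 368,000; weights = 0.1666, 0.2981, 0.2041, 0.1796, 0.1516.
The Lowland District: 0.1666×5.9 + 0.2981×115.6 + 0.2041×123.0 + 0.1796×76.7 + 0.1516×5.2 = 75.1096 per 1,000.
The Metro Area: 0.1666×11.1 + 0.2981×130.9 + 0.2041×158.4 + 0.1796×126.8 + 0.1516×8.1 = 97.1996 per 1,000.
Difference = 75.1096 − 97.1996 = -22.0901.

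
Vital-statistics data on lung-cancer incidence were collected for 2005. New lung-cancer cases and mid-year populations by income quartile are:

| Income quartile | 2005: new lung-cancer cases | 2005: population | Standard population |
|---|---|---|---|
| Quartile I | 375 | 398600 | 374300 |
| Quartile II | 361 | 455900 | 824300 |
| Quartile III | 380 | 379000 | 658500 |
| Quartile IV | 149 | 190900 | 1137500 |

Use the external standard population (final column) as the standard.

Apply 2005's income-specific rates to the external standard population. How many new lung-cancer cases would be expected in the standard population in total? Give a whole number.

Income-specific rates per 100000 for 2005: 94.08, 79.18, 100.26, 78.05.
Expected new lung-cancer cases = Σ (standard pop × income-specific rate ÷ 100000)
= 374300×94.08/100000 + 824300×79.18/100000 + 658500×100.26/100000 + 1137500×78.05/100000
= 352.14 + 652.71 + 660.24 + 887.83 = 2552.92.

2553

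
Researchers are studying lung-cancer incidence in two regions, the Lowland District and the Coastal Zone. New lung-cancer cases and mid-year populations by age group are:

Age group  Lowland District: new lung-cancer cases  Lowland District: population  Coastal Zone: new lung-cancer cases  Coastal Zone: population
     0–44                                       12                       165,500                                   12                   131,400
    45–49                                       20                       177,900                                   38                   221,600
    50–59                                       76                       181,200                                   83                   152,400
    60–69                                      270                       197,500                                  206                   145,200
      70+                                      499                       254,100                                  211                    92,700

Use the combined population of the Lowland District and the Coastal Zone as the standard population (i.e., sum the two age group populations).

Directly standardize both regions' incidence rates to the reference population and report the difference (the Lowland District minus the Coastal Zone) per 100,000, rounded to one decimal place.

-11.5

Age-specific rates per 100,000 for the Lowland District: 7.25, 11.24, 41.94, 136.71, 196.38.
For the Coastal Zone: 9.13, 17.15, 54.46, 141.87, 227.62.
Combined standard total = 1,719,500; weights = 0.1727, 0.2323, 0.1940, 0.1993, 0.2017.
The Lowland District: 0.1727×7.25 + 0.2323×11.24 + 0.1940×41.94 + 0.1993×136.71 + 0.2017×196.38 = 78.8547 per 100,000.
The Coastal Zone: 0.1727×9.13 + 0.2323×17.15 + 0.1940×54.46 + 0.1993×141.87 + 0.2017×227.62 = 90.3098 per 100,000.
Difference = 78.8547 − 90.3098 = -11.4552.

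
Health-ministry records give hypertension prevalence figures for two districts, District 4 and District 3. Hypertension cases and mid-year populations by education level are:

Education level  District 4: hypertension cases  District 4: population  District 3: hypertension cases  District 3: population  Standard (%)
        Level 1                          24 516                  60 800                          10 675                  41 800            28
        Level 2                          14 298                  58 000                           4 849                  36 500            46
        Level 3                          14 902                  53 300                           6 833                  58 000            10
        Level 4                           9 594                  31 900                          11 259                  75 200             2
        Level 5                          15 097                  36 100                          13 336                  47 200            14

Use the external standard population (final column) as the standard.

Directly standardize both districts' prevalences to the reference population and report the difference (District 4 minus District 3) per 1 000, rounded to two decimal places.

131.87

Education-specific rates per 1 000 for District 4: 403.224, 246.517, 279.587, 300.752, 418.199.
For District 3: 255.383, 132.849, 117.810, 149.721, 282.542.
Standard weights: 0.28, 0.46, 0.10, 0.02, 0.14.
District 4: 0.2800×403.224 + 0.4600×246.517 + 0.1000×279.587 + 0.0200×300.752 + 0.1400×418.199 = 318.8223 per 1 000.
District 3: 0.2800×255.383 + 0.4600×132.849 + 0.1000×117.810 + 0.0200×149.721 + 0.1400×282.542 = 186.9492 per 1 000.
Difference = 318.8223 − 186.9492 = 131.8730.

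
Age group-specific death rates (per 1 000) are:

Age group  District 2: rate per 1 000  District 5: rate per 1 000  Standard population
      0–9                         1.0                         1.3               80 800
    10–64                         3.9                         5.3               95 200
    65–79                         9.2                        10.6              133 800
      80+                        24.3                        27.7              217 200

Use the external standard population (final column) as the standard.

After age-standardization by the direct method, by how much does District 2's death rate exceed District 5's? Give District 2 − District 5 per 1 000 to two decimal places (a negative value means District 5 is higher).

-2.06

Standard total = 527 000; weights = 0.1533, 0.1806, 0.2539, 0.4121.
District 2: 0.1533×1.0 + 0.1806×3.9 + 0.2539×9.2 + 0.4121×24.3 = 13.2087 per 1 000.
District 5: 0.1533×1.3 + 0.1806×5.3 + 0.2539×10.6 + 0.4121×27.7 = 15.2644 per 1 000.
Difference = 13.2087 − 15.2644 = -2.0556.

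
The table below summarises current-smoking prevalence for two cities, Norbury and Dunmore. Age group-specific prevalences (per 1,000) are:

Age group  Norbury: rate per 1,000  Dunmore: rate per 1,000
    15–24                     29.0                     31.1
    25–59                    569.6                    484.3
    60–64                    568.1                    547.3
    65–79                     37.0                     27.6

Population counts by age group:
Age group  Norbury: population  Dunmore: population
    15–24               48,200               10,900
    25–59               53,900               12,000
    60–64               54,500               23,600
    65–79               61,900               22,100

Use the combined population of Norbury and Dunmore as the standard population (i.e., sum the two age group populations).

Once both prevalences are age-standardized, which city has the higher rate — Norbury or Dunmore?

Norbury

Combined standard total = 287,100; weights = 0.2059, 0.2295, 0.2720, 0.2926.
Norbury: 0.2059×29.0 + 0.2295×569.6 + 0.2720×568.1 + 0.2926×37.0 = 302.0799 per 1,000.
Dunmore: 0.2059×31.1 + 0.2295×484.3 + 0.2720×547.3 + 0.2926×27.6 = 274.5242 per 1,000.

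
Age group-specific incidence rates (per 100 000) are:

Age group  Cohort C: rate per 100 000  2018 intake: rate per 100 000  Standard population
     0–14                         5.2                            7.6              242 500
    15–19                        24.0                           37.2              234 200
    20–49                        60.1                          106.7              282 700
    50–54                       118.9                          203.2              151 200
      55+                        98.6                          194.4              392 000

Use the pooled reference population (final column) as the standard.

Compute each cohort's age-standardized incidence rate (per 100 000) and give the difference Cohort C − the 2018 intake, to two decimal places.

-51.55

Standard total = 1 302 600; weights = 0.1862, 0.1798, 0.2170, 0.1161, 0.3009.
Cohort C: 0.1862×5.2 + 0.1798×24.0 + 0.2170×60.1 + 0.1161×118.9 + 0.3009×98.6 = 61.8002 per 100 000.
The 2018 intake: 0.1862×7.6 + 0.1798×37.2 + 0.2170×106.7 + 0.1161×203.2 + 0.3009×194.4 = 113.3487 per 100 000.
Difference = 61.8002 − 113.3487 = -51.5485.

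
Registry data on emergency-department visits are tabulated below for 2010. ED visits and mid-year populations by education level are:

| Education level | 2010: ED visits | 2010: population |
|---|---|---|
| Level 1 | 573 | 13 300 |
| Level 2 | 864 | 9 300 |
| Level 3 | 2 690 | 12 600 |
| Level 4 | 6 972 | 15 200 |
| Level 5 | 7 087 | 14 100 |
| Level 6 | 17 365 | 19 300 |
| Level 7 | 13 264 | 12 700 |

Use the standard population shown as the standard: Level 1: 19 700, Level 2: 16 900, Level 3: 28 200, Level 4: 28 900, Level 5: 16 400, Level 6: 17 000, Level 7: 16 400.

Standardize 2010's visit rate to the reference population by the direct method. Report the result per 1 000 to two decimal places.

Education-specific rates per 1 000 for 2010: 43.083, 92.903, 213.492, 458.684, 502.624, 899.741, 1044.409.
Standard total = 143 500; weights = 0.1373, 0.1178, 0.1965, 0.2014, 0.1143, 0.1185, 0.1143.
Standardized rate: 0.1373×43.083 + 0.1178×92.903 + 0.1965×213.492 + 0.2014×458.684 + 0.1143×502.624 + 0.1185×899.741 + 0.1143×1044.409 = 434.5797 per 1 000.

434.58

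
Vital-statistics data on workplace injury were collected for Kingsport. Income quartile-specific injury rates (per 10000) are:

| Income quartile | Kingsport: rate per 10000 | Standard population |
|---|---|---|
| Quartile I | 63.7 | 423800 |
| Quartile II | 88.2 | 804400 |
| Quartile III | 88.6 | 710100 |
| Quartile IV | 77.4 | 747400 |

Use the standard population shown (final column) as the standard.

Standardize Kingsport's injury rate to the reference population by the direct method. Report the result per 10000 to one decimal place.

81.4

Standard total = 2685700; weights = 0.1578, 0.2995, 0.2644, 0.2783.
Standardized rate: 0.1578×63.7 + 0.2995×88.2 + 0.2644×88.6 + 0.2783×77.4 = 81.4342 per 10000.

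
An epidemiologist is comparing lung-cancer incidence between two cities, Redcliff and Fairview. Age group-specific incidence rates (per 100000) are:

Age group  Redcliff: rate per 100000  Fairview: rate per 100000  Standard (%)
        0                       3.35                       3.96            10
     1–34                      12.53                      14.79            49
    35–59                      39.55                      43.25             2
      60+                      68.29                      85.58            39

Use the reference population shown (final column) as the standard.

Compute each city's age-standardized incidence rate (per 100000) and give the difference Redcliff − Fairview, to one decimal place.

-8.0

Standard weights: 0.10, 0.49, 0.02, 0.39.
Redcliff: 0.1000×3.35 + 0.4900×12.53 + 0.0200×39.55 + 0.3900×68.29 = 33.8988 per 100000.
Fairview: 0.1000×3.96 + 0.4900×14.79 + 0.0200×43.25 + 0.3900×85.58 = 41.8843 per 100000.
Difference = 33.8988 − 41.8843 = -7.9855.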